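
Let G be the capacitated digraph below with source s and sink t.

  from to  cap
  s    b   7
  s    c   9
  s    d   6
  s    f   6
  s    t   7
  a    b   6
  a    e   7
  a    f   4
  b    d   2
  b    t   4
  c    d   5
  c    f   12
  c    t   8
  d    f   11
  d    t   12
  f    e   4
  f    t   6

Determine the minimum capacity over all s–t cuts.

Augment s→t: bottleneck 7, flow now 7.
Augment s→b→t: bottleneck 4, flow now 11.
Augment s→c→t: bottleneck 8, flow now 19.
Augment s→d→t: bottleneck 6, flow now 25.
Augment s→f→t: bottleneck 6, flow now 31.
Augment s→b→d→t: bottleneck 2, flow now 33.
Augment s→c→d→t: bottleneck 1, flow now 34.
No augmenting path remains; maximum flow = 34.
By max-flow min-cut, the minimum cut capacity equals the max flow.
In the residual graph, reachable from s: {s, b}.
Min-cut edges: s→c (9), s→d (6), s→f (6), s→t (7), b→d (2), b→t (4); capacity 9 + 6 + 6 + 7 + 2 + 4 = 34.

34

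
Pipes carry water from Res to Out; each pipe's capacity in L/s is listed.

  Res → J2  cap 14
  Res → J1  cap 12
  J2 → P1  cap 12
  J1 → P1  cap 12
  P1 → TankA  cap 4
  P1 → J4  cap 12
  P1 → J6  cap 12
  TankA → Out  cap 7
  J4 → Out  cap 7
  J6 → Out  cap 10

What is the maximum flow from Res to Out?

21

Augment Res→J2→P1→TankA→Out: bottleneck 4, flow now 4.
Augment Res→J2→P1→J4→Out: bottleneck 7, flow now 11.
Augment Res→J2→P1→J6→Out: bottleneck 1, flow now 12.
Augment Res→J1→P1→J6→Out: bottleneck 9, flow now 21.
No augmenting path remains; maximum flow = 21.
In the residual graph, reachable from Res: {Res, J2, J1, P1, J4, J6}.
Min-cut edges: P1→TankA (4), J4→Out (7), J6→Out (10); capacity 4 + 7 + 10 = 21.
This cut is saturated, so no flow can exceed 21.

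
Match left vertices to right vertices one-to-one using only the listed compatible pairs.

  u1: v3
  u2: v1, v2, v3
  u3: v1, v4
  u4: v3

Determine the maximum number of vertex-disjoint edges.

Unit-capacity flow: source→left, listed edges, right→sink; max matching = max flow.
Augmenting path u1→v3 (+1); matched 1.
Augmenting path u2→v1 (+1); matched 2.
Augmenting path u3→v4 (+1); matched 3.
No augmenting path remains; maximum matching = 3.
König certificate: {u2, u3, v3} is a vertex cover of size 3 (every listed pair touches it), so no matching can be larger.

3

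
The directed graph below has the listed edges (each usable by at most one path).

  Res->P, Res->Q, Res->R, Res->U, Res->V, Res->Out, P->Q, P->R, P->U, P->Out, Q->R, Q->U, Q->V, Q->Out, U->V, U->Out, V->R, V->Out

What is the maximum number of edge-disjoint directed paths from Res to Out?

5

Assign every edge capacity 1; by Menger, the answer equals the max flow.
Path Res→Out (+1); total 1.
Path Res→P→Out (+1); total 2.
Path Res→Q→Out (+1); total 3.
Path Res→U→Out (+1); total 4.
Path Res→V→Out (+1); total 5.
No residual Res→Out path; max flow = 5.
Certifying cut of size 5: {Res→Out, Res→P, Res→Q, Res→U, Res→V}.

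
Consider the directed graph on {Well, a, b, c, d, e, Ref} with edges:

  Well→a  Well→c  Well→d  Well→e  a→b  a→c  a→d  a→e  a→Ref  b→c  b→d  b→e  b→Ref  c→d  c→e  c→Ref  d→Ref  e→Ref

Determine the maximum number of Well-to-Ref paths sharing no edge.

4

Assign every edge capacity 1; by Menger, the answer equals the max flow.
Path Well→a→Ref (+1); total 1.
Path Well→c→Ref (+1); total 2.
Path Well→d→Ref (+1); total 3.
Path Well→e→Ref (+1); total 4.
No residual Well→Ref path; max flow = 4.
Certifying cut of size 4: {Well→a, Well→c, Well→d, Well→e}.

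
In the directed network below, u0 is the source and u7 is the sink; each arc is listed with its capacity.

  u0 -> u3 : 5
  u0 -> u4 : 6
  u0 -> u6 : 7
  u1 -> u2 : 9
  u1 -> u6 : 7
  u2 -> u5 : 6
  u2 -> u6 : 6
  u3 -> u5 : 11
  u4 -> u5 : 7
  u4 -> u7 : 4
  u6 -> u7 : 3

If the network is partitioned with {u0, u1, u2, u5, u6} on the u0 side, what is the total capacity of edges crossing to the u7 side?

14

Edges leaving {u0, u1, u2, u5, u6}: u0→u3 (5), u0→u4 (6), u6→u7 (3).
Cut capacity = 5 + 6 + 3 = 14.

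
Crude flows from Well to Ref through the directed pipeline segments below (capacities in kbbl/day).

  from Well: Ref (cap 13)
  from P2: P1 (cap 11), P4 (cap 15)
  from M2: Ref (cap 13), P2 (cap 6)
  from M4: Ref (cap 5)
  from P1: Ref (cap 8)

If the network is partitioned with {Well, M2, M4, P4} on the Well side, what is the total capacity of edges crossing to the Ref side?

Edges leaving {Well, M2, M4, P4}: Well→Ref (13), M2→P2 (6), M2→Ref (13), M4→Ref (5).
Cut capacity = 13 + 6 + 13 + 5 = 37.

37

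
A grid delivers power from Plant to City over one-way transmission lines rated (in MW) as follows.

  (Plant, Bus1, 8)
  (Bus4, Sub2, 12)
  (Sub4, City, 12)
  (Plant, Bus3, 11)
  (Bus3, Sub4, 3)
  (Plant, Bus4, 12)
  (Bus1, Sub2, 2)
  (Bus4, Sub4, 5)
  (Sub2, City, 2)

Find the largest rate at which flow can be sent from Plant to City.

Augment Plant→Bus4→Sub4→City: bottleneck 5, flow now 5.
Augment Plant→Bus4→Sub2→City: bottleneck 2, flow now 7.
Augment Plant→Bus3→Sub4→City: bottleneck 3, flow now 10.
No augmenting path remains; maximum flow = 10.
In the residual graph, reachable from Plant: {Plant, Bus4, Bus1, Bus3, Sub2}.
Min-cut edges: Bus4→Sub4 (5), Bus3→Sub4 (3), Sub2→City (2); capacity 5 + 3 + 2 = 10.
This cut is saturated, so no flow can exceed 10.

10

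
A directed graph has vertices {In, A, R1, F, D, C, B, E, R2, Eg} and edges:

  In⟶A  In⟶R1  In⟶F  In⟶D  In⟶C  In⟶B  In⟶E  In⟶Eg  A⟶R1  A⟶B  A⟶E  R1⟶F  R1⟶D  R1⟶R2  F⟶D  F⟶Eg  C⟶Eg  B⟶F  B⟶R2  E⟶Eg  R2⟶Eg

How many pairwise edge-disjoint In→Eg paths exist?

5

Assign every edge capacity 1; by Menger, the answer equals the max flow.
Path In→Eg (+1); total 1.
Path In→F→Eg (+1); total 2.
Path In→C→Eg (+1); total 3.
Path In→E→Eg (+1); total 4.
Path In→R1→R2→Eg (+1); total 5.
No residual In→Eg path; max flow = 5.
Certifying cut of size 5: {E→Eg, F→Eg, In→C, In→Eg, R2→Eg}.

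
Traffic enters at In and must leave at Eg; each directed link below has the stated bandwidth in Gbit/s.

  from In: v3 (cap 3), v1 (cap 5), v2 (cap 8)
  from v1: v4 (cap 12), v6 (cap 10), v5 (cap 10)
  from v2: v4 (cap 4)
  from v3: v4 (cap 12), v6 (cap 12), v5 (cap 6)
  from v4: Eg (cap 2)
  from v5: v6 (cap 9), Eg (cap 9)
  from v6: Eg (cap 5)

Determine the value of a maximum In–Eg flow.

Augment In→v1→v4→Eg: bottleneck 2, flow now 2.
Augment In→v1→v5→Eg: bottleneck 3, flow now 5.
Augment In→v3→v5→Eg: bottleneck 3, flow now 8.
Augment In→v2→v4→v1→v5→Eg: bottleneck 2, flow now 10. (uses reverse residual edge)
No augmenting path remains; maximum flow = 10.
In the residual graph, reachable from In: {In, v2, v4}.
Min-cut edges: In→v1 (5), In→v3 (3), v4→Eg (2); capacity 5 + 3 + 2 = 10.
This cut is saturated, so no flow can exceed 10.

10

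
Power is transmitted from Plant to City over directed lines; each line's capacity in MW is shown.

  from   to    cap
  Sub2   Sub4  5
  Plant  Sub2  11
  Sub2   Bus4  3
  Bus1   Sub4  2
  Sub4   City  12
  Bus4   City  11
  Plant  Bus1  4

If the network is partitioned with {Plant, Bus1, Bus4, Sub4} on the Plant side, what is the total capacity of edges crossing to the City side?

Edges leaving {Plant, Bus1, Bus4, Sub4}: Plant→Sub2 (11), Bus4→City (11), Sub4→City (12).
Cut capacity = 11 + 11 + 12 = 34.

34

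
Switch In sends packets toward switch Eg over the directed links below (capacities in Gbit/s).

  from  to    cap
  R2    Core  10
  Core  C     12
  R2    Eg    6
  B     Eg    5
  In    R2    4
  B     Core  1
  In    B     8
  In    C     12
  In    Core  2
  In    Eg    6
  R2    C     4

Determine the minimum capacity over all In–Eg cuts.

15

Augment In→Eg: bottleneck 6, flow now 6.
Augment In→R2→Eg: bottleneck 4, flow now 10.
Augment In→B→Eg: bottleneck 5, flow now 15.
No augmenting path remains; maximum flow = 15.
By max-flow min-cut, the minimum cut capacity equals the max flow.
In the residual graph, reachable from In: {In, Core, B, C}.
Min-cut edges: In→R2 (4), In→Eg (6), B→Eg (5); capacity 4 + 6 + 5 = 15.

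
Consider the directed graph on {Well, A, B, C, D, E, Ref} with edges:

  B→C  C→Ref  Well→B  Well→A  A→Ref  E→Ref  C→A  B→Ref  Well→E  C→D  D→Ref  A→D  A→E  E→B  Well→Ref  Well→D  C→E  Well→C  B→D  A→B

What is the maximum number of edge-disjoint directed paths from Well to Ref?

Assign every edge capacity 1; by Menger, the answer equals the max flow.
Path Well→Ref (+1); total 1.
Path Well→A→Ref (+1); total 2.
Path Well→B→Ref (+1); total 3.
Path Well→C→Ref (+1); total 4.
Path Well→D→Ref (+1); total 5.
Path Well→E→Ref (+1); total 6.
No residual Well→Ref path; max flow = 6.
Certifying cut of size 6: {Well→A, Well→B, Well→C, Well→D, Well→E, Well→Ref}.

6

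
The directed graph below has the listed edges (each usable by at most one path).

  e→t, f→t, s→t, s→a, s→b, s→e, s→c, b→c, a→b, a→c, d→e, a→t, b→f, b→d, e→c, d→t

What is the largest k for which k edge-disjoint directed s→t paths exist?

Assign every edge capacity 1; by Menger, the answer equals the max flow.
Path s→t (+1); total 1.
Path s→a→t (+1); total 2.
Path s→e→t (+1); total 3.
Path s→b→d→t (+1); total 4.
No residual s→t path; max flow = 4.
Certifying cut of size 4: {s→a, s→b, s→e, s→t}.

4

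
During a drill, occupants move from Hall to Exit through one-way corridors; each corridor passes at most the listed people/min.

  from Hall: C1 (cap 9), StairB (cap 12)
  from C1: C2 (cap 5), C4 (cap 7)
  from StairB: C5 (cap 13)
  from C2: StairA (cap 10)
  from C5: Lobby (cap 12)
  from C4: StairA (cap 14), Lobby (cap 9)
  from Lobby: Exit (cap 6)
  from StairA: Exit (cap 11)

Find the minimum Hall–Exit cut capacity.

15

Augment Hall→C1→C2→StairA→Exit: bottleneck 5, flow now 5.
Augment Hall→C1→C4→Lobby→Exit: bottleneck 4, flow now 9.
Augment Hall→StairB→C5→Lobby→Exit: bottleneck 2, flow now 11.
Augment Hall→StairB→C5→Lobby→C4→StairA→Exit: bottleneck 4, flow now 15. (uses reverse residual edge)
No augmenting path remains; maximum flow = 15.
By max-flow min-cut, the minimum cut capacity equals the max flow.
In the residual graph, reachable from Hall: {Hall, StairB, C5, Lobby}.
Min-cut edges: Hall→C1 (9), Lobby→Exit (6); capacity 9 + 6 = 15.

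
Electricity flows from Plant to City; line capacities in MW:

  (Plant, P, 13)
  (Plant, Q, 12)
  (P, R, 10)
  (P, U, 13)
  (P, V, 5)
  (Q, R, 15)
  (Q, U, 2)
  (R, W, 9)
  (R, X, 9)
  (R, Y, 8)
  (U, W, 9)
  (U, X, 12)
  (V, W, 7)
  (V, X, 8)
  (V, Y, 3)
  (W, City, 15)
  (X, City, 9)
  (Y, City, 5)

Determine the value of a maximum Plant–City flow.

Augment Plant→P→R→W→City: bottleneck 9, flow now 9.
Augment Plant→P→R→X→City: bottleneck 1, flow now 10.
Augment Plant→P→U→W→City: bottleneck 3, flow now 13.
Augment Plant→Q→R→X→City: bottleneck 8, flow now 21.
Augment Plant→Q→R→Y→City: bottleneck 4, flow now 25.
No augmenting path remains; maximum flow = 25.
In the residual graph, reachable from Plant: {Plant}.
Min-cut edges: Plant→P (13), Plant→Q (12); capacity 13 + 12 = 25.
This cut is saturated, so no flow can exceed 25.

25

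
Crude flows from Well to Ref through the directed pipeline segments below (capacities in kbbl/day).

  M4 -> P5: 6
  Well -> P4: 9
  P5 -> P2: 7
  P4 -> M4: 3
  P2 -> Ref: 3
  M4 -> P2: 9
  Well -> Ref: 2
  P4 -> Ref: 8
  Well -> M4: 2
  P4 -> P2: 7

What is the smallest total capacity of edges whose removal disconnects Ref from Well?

Augment Well→Ref: bottleneck 2, flow now 2.
Augment Well→P4→Ref: bottleneck 8, flow now 10.
Augment Well→P4→P2→Ref: bottleneck 1, flow now 11.
Augment Well→M4→P2→Ref: bottleneck 2, flow now 13.
No augmenting path remains; maximum flow = 13.
By max-flow min-cut, the minimum cut capacity equals the max flow.
In the residual graph, reachable from Well: {Well}.
Min-cut edges: Well→P4 (9), Well→M4 (2), Well→Ref (2); capacity 9 + 2 + 2 = 13.

13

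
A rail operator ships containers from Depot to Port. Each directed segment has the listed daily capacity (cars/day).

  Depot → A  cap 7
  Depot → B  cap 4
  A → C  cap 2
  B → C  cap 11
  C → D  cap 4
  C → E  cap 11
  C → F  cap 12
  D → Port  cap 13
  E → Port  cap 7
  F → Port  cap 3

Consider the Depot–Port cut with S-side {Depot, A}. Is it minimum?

Yes — it is a minimum cut (capacity 6).

Given cut capacity: 4 + 2 = 6.
Augment Depot→A→C→D→Port: bottleneck 2, flow now 2.
Augment Depot→B→C→D→Port: bottleneck 2, flow now 4.
Augment Depot→B→C→E→Port: bottleneck 2, flow now 6.
No augmenting path remains; maximum flow = 6.
Cut capacity 6 equals the max flow, so it is a minimum cut.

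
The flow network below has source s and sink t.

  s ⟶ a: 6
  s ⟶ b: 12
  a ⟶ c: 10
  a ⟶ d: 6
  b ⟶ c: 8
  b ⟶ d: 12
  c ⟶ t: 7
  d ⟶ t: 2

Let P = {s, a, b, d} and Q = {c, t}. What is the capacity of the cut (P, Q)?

20

Edges leaving {s, a, b, d}: a→c (10), b→c (8), d→t (2).
Cut capacity = 10 + 8 + 2 = 20.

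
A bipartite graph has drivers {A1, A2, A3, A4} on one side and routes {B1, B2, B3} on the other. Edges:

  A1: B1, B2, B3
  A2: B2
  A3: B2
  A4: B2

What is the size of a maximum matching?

Unit-capacity flow: source→left, listed edges, right→sink; max matching = max flow.
Augmenting path A1→B1 (+1); matched 1.
Augmenting path A2→B2 (+1); matched 2.
No augmenting path remains; maximum matching = 2.
König certificate: {A1, B2} is a vertex cover of size 2 (every listed pair touches it), so no matching can be larger.

2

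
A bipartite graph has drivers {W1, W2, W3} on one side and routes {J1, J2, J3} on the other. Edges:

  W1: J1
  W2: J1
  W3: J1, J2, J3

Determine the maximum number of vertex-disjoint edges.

Unit-capacity flow: source→left, listed edges, right→sink; max matching = max flow.
Augmenting path W1→J1 (+1); matched 1.
Augmenting path W3→J2 (+1); matched 2.
No augmenting path remains; maximum matching = 2.
König certificate: {W3, J1} is a vertex cover of size 2 (every listed pair touches it), so no matching can be larger.

2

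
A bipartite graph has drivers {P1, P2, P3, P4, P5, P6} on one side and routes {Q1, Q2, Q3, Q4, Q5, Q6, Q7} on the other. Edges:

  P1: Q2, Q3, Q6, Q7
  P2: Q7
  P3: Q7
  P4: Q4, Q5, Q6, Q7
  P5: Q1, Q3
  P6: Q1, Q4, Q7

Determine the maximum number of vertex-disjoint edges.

5

Unit-capacity flow: source→left, listed edges, right→sink; max matching = max flow.
Augmenting path P1→Q2 (+1); matched 1.
Augmenting path P2→Q7 (+1); matched 2.
Augmenting path P4→Q4 (+1); matched 3.
Augmenting path P5→Q1 (+1); matched 4.
Augmenting path P6→Q1→P5→Q3 (+1); matched 5.
No augmenting path remains; maximum matching = 5.
König certificate: {P1, P4, P5, P6, Q7} is a vertex cover of size 5 (every listed pair touches it), so no matching can be larger.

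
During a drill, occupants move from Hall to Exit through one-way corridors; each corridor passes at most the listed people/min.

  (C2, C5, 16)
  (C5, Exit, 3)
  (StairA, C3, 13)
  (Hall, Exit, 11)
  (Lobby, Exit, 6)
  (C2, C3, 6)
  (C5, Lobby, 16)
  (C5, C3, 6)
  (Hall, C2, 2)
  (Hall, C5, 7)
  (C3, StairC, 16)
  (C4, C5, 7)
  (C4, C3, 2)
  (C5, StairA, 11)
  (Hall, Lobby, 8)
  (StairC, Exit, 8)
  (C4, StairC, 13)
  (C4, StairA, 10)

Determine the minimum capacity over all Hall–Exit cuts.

26

Augment Hall→Exit: bottleneck 11, flow now 11.
Augment Hall→C5→Exit: bottleneck 3, flow now 14.
Augment Hall→Lobby→Exit: bottleneck 6, flow now 20.
Augment Hall→C2→C3→StairC→Exit: bottleneck 2, flow now 22.
Augment Hall→C5→C3→StairC→Exit: bottleneck 4, flow now 26.
No augmenting path remains; maximum flow = 26.
By max-flow min-cut, the minimum cut capacity equals the max flow.
In the residual graph, reachable from Hall: {Hall, Lobby}.
Min-cut edges: Hall→C2 (2), Hall→C5 (7), Hall→Exit (11), Lobby→Exit (6); capacity 2 + 7 + 11 + 6 = 26.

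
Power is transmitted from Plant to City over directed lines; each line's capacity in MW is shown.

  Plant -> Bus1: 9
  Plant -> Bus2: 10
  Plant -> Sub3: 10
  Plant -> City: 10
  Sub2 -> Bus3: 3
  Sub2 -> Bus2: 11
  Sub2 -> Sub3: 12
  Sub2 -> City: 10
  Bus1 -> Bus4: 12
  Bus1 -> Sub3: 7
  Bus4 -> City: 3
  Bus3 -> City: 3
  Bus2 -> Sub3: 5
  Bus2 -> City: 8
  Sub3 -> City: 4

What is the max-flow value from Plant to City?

25

Augment Plant→City: bottleneck 10, flow now 10.
Augment Plant→Bus2→City: bottleneck 8, flow now 18.
Augment Plant→Sub3→City: bottleneck 4, flow now 22.
Augment Plant→Bus1→Bus4→City: bottleneck 3, flow now 25.
No augmenting path remains; maximum flow = 25.
In the residual graph, reachable from Plant: {Plant, Bus1, Bus4, Bus2, Sub3}.
Min-cut edges: Plant→City (10), Bus4→City (3), Bus2→City (8), Sub3→City (4); capacity 10 + 3 + 8 + 4 = 25.
This cut is saturated, so no flow can exceed 25.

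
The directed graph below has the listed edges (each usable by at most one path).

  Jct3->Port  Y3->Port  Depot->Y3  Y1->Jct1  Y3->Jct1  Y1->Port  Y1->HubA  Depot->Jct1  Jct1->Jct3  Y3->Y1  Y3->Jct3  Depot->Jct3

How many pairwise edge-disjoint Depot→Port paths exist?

Assign every edge capacity 1; by Menger, the answer equals the max flow.
Path Depot→Y3→Port (+1); total 1.
Path Depot→Jct3→Port (+1); total 2.
No residual Depot→Port path; max flow = 2.
Certifying cut of size 2: {Depot→Y3, Jct3→Port}.

2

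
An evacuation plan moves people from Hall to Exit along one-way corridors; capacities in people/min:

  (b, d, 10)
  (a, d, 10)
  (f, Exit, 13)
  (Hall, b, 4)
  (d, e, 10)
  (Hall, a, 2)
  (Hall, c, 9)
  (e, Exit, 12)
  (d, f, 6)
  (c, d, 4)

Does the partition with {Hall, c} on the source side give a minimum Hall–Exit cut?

Yes — it is a minimum cut (capacity 10).

Given cut capacity: 2 + 4 + 4 = 10.
Augment Hall→a→d→e→Exit: bottleneck 2, flow now 2.
Augment Hall→b→d→e→Exit: bottleneck 4, flow now 6.
Augment Hall→c→d→e→Exit: bottleneck 4, flow now 10.
No augmenting path remains; maximum flow = 10.
Cut capacity 10 equals the max flow, so it is a minimum cut.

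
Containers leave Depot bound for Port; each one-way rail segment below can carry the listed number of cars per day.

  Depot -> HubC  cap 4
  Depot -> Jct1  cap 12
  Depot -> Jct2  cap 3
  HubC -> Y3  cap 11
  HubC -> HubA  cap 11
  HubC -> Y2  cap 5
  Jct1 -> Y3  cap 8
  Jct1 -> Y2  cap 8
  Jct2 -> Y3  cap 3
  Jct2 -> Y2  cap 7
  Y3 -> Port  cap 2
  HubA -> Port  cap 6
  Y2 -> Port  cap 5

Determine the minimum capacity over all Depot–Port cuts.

11

Augment Depot→HubC→Y3→Port: bottleneck 2, flow now 2.
Augment Depot→HubC→HubA→Port: bottleneck 2, flow now 4.
Augment Depot→Jct1→Y2→Port: bottleneck 5, flow now 9.
Augment Depot→Jct1→Y3→HubC→HubA→Port: bottleneck 2, flow now 11. (uses reverse residual edge)
No augmenting path remains; maximum flow = 11.
By max-flow min-cut, the minimum cut capacity equals the max flow.
In the residual graph, reachable from Depot: {Depot, Jct1, Jct2, Y3, Y2}.
Min-cut edges: Depot→HubC (4), Y3→Port (2), Y2→Port (5); capacity 4 + 2 + 5 = 11.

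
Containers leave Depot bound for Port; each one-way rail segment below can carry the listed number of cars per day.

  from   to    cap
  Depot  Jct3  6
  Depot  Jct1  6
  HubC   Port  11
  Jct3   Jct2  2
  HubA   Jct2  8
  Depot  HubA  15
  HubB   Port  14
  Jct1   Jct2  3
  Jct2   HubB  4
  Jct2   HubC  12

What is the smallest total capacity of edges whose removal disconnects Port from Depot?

Augment Depot→Jct3→Jct2→HubB→Port: bottleneck 2, flow now 2.
Augment Depot→HubA→Jct2→HubB→Port: bottleneck 2, flow now 4.
Augment Depot→HubA→Jct2→HubC→Port: bottleneck 6, flow now 10.
Augment Depot→Jct1→Jct2→HubC→Port: bottleneck 3, flow now 13.
No augmenting path remains; maximum flow = 13.
By max-flow min-cut, the minimum cut capacity equals the max flow.
In the residual graph, reachable from Depot: {Depot, Jct3, HubA, Jct1}.
Min-cut edges: Jct3→Jct2 (2), HubA→Jct2 (8), Jct1→Jct2 (3); capacity 2 + 8 + 3 = 13.

13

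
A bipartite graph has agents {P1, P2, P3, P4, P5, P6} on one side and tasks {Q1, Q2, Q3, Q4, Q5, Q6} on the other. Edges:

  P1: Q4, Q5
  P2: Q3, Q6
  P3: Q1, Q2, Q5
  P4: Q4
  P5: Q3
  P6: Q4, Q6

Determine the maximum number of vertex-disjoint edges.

Unit-capacity flow: source→left, listed edges, right→sink; max matching = max flow.
Augmenting path P1→Q4 (+1); matched 1.
Augmenting path P2→Q3 (+1); matched 2.
Augmenting path P3→Q1 (+1); matched 3.
Augmenting path P6→Q6 (+1); matched 4.
Augmenting path P4→Q4→P1→Q5 (+1); matched 5.
No augmenting path remains; maximum matching = 5.
König certificate: {P1, P3, Q3, Q4, Q6} is a vertex cover of size 5 (every listed pair touches it), so no matching can be larger.

5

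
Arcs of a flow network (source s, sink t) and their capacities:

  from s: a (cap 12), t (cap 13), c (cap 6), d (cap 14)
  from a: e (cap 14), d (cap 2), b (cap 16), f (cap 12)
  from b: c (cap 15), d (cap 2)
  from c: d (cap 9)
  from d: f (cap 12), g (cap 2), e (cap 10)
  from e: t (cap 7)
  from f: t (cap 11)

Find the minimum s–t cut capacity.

Augment s→t: bottleneck 13, flow now 13.
Augment s→a→e→t: bottleneck 7, flow now 20.
Augment s→a→f→t: bottleneck 5, flow now 25.
Augment s→d→f→t: bottleneck 6, flow now 31.
No augmenting path remains; maximum flow = 31.
By max-flow min-cut, the minimum cut capacity equals the max flow.
In the residual graph, reachable from s: {s, a, b, c, d, e, f, g}.
Min-cut edges: s→t (13), e→t (7), f→t (11); capacity 13 + 7 + 11 = 31.

31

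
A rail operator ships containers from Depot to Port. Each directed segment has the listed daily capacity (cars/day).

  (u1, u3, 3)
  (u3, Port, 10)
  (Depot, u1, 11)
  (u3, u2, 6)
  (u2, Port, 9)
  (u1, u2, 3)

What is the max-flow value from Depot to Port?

Augment Depot→u1→u2→Port: bottleneck 3, flow now 3.
Augment Depot→u1→u3→Port: bottleneck 3, flow now 6.
No augmenting path remains; maximum flow = 6.
In the residual graph, reachable from Depot: {Depot, u1}.
Min-cut edges: u1→u2 (3), u1→u3 (3); capacity 3 + 3 = 6.
This cut is saturated, so no flow can exceed 6.

6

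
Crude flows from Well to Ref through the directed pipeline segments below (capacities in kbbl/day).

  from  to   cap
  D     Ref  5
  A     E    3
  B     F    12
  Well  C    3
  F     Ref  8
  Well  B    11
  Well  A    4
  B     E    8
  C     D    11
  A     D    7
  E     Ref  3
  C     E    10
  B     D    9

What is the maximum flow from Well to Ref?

Augment Well→A→D→Ref: bottleneck 4, flow now 4.
Augment Well→B→D→Ref: bottleneck 1, flow now 5.
Augment Well→B→E→Ref: bottleneck 3, flow now 8.
Augment Well→B→F→Ref: bottleneck 7, flow now 15.
Augment Well→C→D→B→F→Ref: bottleneck 1, flow now 16. (uses reverse residual edge)
No augmenting path remains; maximum flow = 16.
In the residual graph, reachable from Well: {Well, A, B, C, D, E, F}.
Min-cut edges: D→Ref (5), E→Ref (3), F→Ref (8); capacity 5 + 3 + 8 = 16.
This cut is saturated, so no flow can exceed 16.

16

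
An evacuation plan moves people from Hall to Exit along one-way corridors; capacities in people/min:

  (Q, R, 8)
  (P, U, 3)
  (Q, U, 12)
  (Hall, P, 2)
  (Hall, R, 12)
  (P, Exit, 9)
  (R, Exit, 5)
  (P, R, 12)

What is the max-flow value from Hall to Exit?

7

Augment Hall→P→Exit: bottleneck 2, flow now 2.
Augment Hall→R→Exit: bottleneck 5, flow now 7.
No augmenting path remains; maximum flow = 7.
In the residual graph, reachable from Hall: {Hall, R}.
Min-cut edges: Hall→P (2), R→Exit (5); capacity 2 + 5 = 7.
This cut is saturated, so no flow can exceed 7.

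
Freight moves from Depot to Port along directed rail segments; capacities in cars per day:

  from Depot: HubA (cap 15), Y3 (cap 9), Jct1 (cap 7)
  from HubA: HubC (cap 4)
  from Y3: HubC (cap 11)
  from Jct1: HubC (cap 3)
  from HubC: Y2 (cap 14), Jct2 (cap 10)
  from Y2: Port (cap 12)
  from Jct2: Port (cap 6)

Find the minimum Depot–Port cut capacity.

16

Augment Depot→HubA→HubC→Y2→Port: bottleneck 4, flow now 4.
Augment Depot→Y3→HubC→Y2→Port: bottleneck 8, flow now 12.
Augment Depot→Y3→HubC→Jct2→Port: bottleneck 1, flow now 13.
Augment Depot→Jct1→HubC→Jct2→Port: bottleneck 3, flow now 16.
No augmenting path remains; maximum flow = 16.
By max-flow min-cut, the minimum cut capacity equals the max flow.
In the residual graph, reachable from Depot: {Depot, HubA, Jct1}.
Min-cut edges: Depot→Y3 (9), HubA→HubC (4), Jct1→HubC (3); capacity 9 + 4 + 3 = 16.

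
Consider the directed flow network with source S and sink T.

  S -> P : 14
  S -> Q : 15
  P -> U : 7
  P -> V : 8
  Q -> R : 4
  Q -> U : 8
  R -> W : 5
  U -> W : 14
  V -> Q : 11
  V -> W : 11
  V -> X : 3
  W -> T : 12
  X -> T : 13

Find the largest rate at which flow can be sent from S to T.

Augment S→P→U→W→T: bottleneck 7, flow now 7.
Augment S→P→V→W→T: bottleneck 5, flow now 12.
Augment S→P→V→X→T: bottleneck 2, flow now 14.
Augment S→Q→R→W→V→X→T: bottleneck 1, flow now 15. (uses reverse residual edge)
No augmenting path remains; maximum flow = 15.
In the residual graph, reachable from S: {S, P, Q, R, U, V, W}.
Min-cut edges: V→X (3), W→T (12); capacity 3 + 12 = 15.
This cut is saturated, so no flow can exceed 15.

15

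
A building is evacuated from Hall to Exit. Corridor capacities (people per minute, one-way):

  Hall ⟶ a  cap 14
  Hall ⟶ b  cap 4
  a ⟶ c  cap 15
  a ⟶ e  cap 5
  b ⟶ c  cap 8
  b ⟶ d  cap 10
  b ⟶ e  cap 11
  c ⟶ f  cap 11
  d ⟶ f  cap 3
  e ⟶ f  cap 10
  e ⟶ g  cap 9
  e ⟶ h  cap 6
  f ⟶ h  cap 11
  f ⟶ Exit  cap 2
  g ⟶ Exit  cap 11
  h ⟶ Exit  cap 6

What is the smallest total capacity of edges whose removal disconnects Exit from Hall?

17

Augment Hall→a→c→f→Exit: bottleneck 2, flow now 2.
Augment Hall→a→e→g→Exit: bottleneck 5, flow now 7.
Augment Hall→b→e→g→Exit: bottleneck 4, flow now 11.
Augment Hall→a→c→f→h→Exit: bottleneck 6, flow now 17.
No augmenting path remains; maximum flow = 17.
By max-flow min-cut, the minimum cut capacity equals the max flow.
In the residual graph, reachable from Hall: {Hall, a, c, f, h}.
Min-cut edges: Hall→b (4), a→e (5), f→Exit (2), h→Exit (6); capacity 4 + 5 + 2 + 6 = 17.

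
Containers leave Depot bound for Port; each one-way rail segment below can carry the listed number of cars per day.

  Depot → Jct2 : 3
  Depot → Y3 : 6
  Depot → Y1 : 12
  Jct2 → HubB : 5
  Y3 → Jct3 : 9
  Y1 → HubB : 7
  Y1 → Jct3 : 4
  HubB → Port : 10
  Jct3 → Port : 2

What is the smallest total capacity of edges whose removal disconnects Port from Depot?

Augment Depot→Jct2→HubB→Port: bottleneck 3, flow now 3.
Augment Depot→Y3→Jct3→Port: bottleneck 2, flow now 5.
Augment Depot→Y1→HubB→Port: bottleneck 7, flow now 12.
No augmenting path remains; maximum flow = 12.
By max-flow min-cut, the minimum cut capacity equals the max flow.
In the residual graph, reachable from Depot: {Depot, Y3, Y1, Jct3}.
Min-cut edges: Depot→Jct2 (3), Y1→HubB (7), Jct3→Port (2); capacity 3 + 7 + 2 = 12.

12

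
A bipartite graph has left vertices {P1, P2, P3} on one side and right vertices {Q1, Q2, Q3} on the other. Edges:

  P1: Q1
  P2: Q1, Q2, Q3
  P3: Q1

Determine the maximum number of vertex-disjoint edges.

Unit-capacity flow: source→left, listed edges, right→sink; max matching = max flow.
Augmenting path P1→Q1 (+1); matched 1.
Augmenting path P2→Q2 (+1); matched 2.
No augmenting path remains; maximum matching = 2.
König certificate: {P2, Q1} is a vertex cover of size 2 (every listed pair touches it), so no matching can be larger.

2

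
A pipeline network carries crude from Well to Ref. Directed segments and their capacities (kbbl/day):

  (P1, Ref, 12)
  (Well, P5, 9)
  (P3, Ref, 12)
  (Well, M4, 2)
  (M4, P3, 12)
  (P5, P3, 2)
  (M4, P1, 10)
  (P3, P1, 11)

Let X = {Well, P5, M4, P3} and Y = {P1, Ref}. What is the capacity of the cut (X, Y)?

Edges leaving {Well, P5, M4, P3}: M4→P1 (10), P3→P1 (11), P3→Ref (12).
Cut capacity = 10 + 11 + 12 = 33.

33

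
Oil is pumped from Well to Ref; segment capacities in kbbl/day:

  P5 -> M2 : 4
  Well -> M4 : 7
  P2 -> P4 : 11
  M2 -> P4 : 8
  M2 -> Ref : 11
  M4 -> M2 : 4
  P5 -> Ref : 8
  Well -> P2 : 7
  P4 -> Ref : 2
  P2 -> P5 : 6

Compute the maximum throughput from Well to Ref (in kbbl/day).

Augment Well→P2→P4→Ref: bottleneck 2, flow now 2.
Augment Well→P2→P5→Ref: bottleneck 5, flow now 7.
Augment Well→M4→M2→Ref: bottleneck 4, flow now 11.
No augmenting path remains; maximum flow = 11.
In the residual graph, reachable from Well: {Well, M4}.
Min-cut edges: Well→P2 (7), M4→M2 (4); capacity 7 + 4 = 11.
This cut is saturated, so no flow can exceed 11.

11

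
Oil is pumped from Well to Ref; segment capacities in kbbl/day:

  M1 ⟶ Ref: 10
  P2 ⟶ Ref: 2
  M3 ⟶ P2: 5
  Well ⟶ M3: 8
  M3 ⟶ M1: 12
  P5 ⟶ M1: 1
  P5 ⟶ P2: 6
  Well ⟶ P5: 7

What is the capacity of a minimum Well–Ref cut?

11

Augment Well→P5→P2→Ref: bottleneck 2, flow now 2.
Augment Well→P5→M1→Ref: bottleneck 1, flow now 3.
Augment Well→M3→M1→Ref: bottleneck 8, flow now 11.
No augmenting path remains; maximum flow = 11.
By max-flow min-cut, the minimum cut capacity equals the max flow.
In the residual graph, reachable from Well: {Well, P5, P2}.
Min-cut edges: Well→M3 (8), P5→M1 (1), P2→Ref (2); capacity 8 + 1 + 2 = 11.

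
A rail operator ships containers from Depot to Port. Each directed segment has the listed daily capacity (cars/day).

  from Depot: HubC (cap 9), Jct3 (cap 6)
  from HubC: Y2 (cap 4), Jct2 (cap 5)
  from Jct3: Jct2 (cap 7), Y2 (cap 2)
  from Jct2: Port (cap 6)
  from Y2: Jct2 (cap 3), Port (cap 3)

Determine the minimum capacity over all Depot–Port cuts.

Augment Depot→HubC→Jct2→Port: bottleneck 5, flow now 5.
Augment Depot→HubC→Y2→Port: bottleneck 3, flow now 8.
Augment Depot→Jct3→Jct2→Port: bottleneck 1, flow now 9.
No augmenting path remains; maximum flow = 9.
By max-flow min-cut, the minimum cut capacity equals the max flow.
In the residual graph, reachable from Depot: {Depot, HubC, Jct3, Jct2, Y2}.
Min-cut edges: Jct2→Port (6), Y2→Port (3); capacity 6 + 3 = 9.

9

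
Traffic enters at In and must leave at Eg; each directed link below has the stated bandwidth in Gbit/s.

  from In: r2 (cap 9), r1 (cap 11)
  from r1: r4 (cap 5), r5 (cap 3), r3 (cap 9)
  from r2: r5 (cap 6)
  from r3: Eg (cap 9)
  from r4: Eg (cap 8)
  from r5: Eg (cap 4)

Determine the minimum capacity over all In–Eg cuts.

15

Augment In→r1→r3→Eg: bottleneck 9, flow now 9.
Augment In→r1→r4→Eg: bottleneck 2, flow now 11.
Augment In→r2→r5→Eg: bottleneck 4, flow now 15.
No augmenting path remains; maximum flow = 15.
By max-flow min-cut, the minimum cut capacity equals the max flow.
In the residual graph, reachable from In: {In, r2, r5}.
Min-cut edges: In→r1 (11), r5→Eg (4); capacity 11 + 4 = 15.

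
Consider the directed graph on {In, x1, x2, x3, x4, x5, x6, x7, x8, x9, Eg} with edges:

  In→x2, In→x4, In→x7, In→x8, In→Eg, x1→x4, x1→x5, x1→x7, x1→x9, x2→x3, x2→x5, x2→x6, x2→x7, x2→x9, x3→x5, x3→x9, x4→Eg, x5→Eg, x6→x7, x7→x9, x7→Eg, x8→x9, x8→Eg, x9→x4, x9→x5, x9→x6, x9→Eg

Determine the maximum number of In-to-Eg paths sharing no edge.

Assign every edge capacity 1; by Menger, the answer equals the max flow.
Path In→Eg (+1); total 1.
Path In→x4→Eg (+1); total 2.
Path In→x7→Eg (+1); total 3.
Path In→x8→Eg (+1); total 4.
Path In→x2→x5→Eg (+1); total 5.
No residual In→Eg path; max flow = 5.
Certifying cut of size 5: {In→Eg, In→x2, In→x4, In→x7, In→x8}.

5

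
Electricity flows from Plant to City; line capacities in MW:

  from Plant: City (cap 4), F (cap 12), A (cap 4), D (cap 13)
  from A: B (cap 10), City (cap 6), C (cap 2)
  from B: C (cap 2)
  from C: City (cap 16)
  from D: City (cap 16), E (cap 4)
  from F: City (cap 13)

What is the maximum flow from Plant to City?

Augment Plant→City: bottleneck 4, flow now 4.
Augment Plant→A→City: bottleneck 4, flow now 8.
Augment Plant→D→City: bottleneck 13, flow now 21.
Augment Plant→F→City: bottleneck 12, flow now 33.
No augmenting path remains; maximum flow = 33.
In the residual graph, reachable from Plant: {Plant}.
Min-cut edges: Plant→A (4), Plant→D (13), Plant→F (12), Plant→City (4); capacity 4 + 13 + 12 + 4 = 33.
This cut is saturated, so no flow can exceed 33.

33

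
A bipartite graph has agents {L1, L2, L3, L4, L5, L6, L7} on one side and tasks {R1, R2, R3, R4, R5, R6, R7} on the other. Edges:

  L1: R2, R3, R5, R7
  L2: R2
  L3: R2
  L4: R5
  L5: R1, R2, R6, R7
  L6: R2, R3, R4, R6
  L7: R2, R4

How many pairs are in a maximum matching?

6

Unit-capacity flow: source→left, listed edges, right→sink; max matching = max flow.
Augmenting path L1→R2 (+1); matched 1.
Augmenting path L4→R5 (+1); matched 2.
Augmenting path L5→R1 (+1); matched 3.
Augmenting path L6→R3 (+1); matched 4.
Augmenting path L7→R4 (+1); matched 5.
Augmenting path L2→R2→L1→R7 (+1); matched 6.
No augmenting path remains; maximum matching = 6.
König certificate: {L1, L4, L5, L6, L7, R2} is a vertex cover of size 6 (every listed pair touches it), so no matching can be larger.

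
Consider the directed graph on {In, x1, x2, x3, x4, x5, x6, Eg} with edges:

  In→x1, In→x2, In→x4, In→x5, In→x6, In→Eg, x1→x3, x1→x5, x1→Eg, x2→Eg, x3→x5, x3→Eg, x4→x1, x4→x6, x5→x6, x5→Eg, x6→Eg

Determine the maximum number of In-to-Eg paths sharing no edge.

6

Assign every edge capacity 1; by Menger, the answer equals the max flow.
Path In→Eg (+1); total 1.
Path In→x1→Eg (+1); total 2.
Path In→x2→Eg (+1); total 3.
Path In→x5→Eg (+1); total 4.
Path In→x6→Eg (+1); total 5.
Path In→x4→x1→x3→Eg (+1); total 6.
No residual In→Eg path; max flow = 6.
Certifying cut of size 6: {In→Eg, In→x1, In→x2, In→x4, In→x5, In→x6}.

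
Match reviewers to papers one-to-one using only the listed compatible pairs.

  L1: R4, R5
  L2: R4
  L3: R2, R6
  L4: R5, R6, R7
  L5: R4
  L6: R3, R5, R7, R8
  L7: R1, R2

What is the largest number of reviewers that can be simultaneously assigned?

Unit-capacity flow: source→left, listed edges, right→sink; max matching = max flow.
Augmenting path L1→R4 (+1); matched 1.
Augmenting path L3→R2 (+1); matched 2.
Augmenting path L4→R5 (+1); matched 3.
Augmenting path L6→R3 (+1); matched 4.
Augmenting path L7→R1 (+1); matched 5.
Augmenting path L2→R4→L1→R5→L4→R6 (+1); matched 6.
No augmenting path remains; maximum matching = 6.
König certificate: {L1, L3, L4, L6, L7, R4} is a vertex cover of size 6 (every listed pair touches it), so no matching can be larger.

6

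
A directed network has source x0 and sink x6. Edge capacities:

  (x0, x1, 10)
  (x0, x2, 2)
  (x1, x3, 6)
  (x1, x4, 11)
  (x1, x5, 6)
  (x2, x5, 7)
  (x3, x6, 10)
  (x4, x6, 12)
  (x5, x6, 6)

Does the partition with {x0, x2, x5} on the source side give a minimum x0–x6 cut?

Given cut capacity: 10 + 6 = 16.
Augment x0→x1→x3→x6: bottleneck 6, flow now 6.
Augment x0→x1→x4→x6: bottleneck 4, flow now 10.
Augment x0→x2→x5→x6: bottleneck 2, flow now 12.
No augmenting path remains; maximum flow = 12.
In the residual graph, reachable from x0: {x0}.
Min-cut edges: x0→x1 (10), x0→x2 (2); capacity 10 + 2 = 12.
Cut capacity 16 exceeds the max flow 12, so it is not minimum.

No — its capacity is 16, but the minimum cut has capacity 12.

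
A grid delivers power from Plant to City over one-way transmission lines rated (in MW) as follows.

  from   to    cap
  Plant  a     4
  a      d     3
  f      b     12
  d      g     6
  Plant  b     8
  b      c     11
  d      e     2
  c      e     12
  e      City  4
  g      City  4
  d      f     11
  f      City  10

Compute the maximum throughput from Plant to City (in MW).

7

Augment Plant→a→d→e→City: bottleneck 2, flow now 2.
Augment Plant→a→d→f→City: bottleneck 1, flow now 3.
Augment Plant→b→c→e→City: bottleneck 2, flow now 5.
Augment Plant→b→c→e→d→f→City: bottleneck 2, flow now 7. (uses reverse residual edge)
No augmenting path remains; maximum flow = 7.
In the residual graph, reachable from Plant: {Plant, a, b, c, e}.
Min-cut edges: a→d (3), e→City (4); capacity 3 + 4 = 7.
This cut is saturated, so no flow can exceed 7.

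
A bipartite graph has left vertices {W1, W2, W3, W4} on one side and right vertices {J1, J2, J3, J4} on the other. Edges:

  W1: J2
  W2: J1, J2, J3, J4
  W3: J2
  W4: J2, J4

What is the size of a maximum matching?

3

Unit-capacity flow: source→left, listed edges, right→sink; max matching = max flow.
Augmenting path W1→J2 (+1); matched 1.
Augmenting path W2→J1 (+1); matched 2.
Augmenting path W4→J4 (+1); matched 3.
No augmenting path remains; maximum matching = 3.
König certificate: {W2, W4, J2} is a vertex cover of size 3 (every listed pair touches it), so no matching can be larger.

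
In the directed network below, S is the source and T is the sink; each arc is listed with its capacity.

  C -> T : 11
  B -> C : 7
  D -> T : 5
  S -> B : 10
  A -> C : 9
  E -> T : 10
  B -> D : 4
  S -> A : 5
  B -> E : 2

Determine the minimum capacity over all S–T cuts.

15

Augment S→A→C→T: bottleneck 5, flow now 5.
Augment S→B→C→T: bottleneck 6, flow now 11.
Augment S→B→D→T: bottleneck 4, flow now 15.
No augmenting path remains; maximum flow = 15.
By max-flow min-cut, the minimum cut capacity equals the max flow.
In the residual graph, reachable from S: {S}.
Min-cut edges: S→A (5), S→B (10); capacity 5 + 10 = 15.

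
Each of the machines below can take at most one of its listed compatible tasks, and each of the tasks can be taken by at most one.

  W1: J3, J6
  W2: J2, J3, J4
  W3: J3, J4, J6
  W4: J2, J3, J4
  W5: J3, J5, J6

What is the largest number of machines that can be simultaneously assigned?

5

Unit-capacity flow: source→left, listed edges, right→sink; max matching = max flow.
Augmenting path W1→J3 (+1); matched 1.
Augmenting path W2→J2 (+1); matched 2.
Augmenting path W3→J4 (+1); matched 3.
Augmenting path W5→J5 (+1); matched 4.
Augmenting path W4→J3→W1→J6 (+1); matched 5.
No augmenting path remains; maximum matching = 5.
König certificate: {W1, W2, W3, W4, W5} is a vertex cover of size 5 (every listed pair touches it), so no matching can be larger.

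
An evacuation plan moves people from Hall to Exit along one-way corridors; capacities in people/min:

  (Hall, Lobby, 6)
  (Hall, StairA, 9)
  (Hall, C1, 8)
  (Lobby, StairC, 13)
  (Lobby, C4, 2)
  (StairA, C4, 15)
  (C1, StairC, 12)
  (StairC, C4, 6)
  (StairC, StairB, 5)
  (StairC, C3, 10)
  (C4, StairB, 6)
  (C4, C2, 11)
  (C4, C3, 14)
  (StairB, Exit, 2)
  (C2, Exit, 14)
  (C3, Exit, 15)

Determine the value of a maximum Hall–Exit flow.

23

Augment Hall→Lobby→StairC→StairB→Exit: bottleneck 2, flow now 2.
Augment Hall→Lobby→StairC→C3→Exit: bottleneck 4, flow now 6.
Augment Hall→StairA→C4→C2→Exit: bottleneck 9, flow now 15.
Augment Hall→C1→StairC→C3→Exit: bottleneck 6, flow now 21.
Augment Hall→C1→StairC→C4→C2→Exit: bottleneck 2, flow now 23.
No augmenting path remains; maximum flow = 23.
In the residual graph, reachable from Hall: {Hall}.
Min-cut edges: Hall→Lobby (6), Hall→StairA (9), Hall→C1 (8); capacity 6 + 9 + 8 = 23.
This cut is saturated, so no flow can exceed 23.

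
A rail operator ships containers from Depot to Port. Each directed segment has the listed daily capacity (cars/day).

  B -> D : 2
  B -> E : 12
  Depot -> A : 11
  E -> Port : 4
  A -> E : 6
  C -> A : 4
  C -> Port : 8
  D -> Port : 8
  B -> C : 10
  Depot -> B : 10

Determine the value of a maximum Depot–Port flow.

14

Augment Depot→A→E→Port: bottleneck 4, flow now 4.
Augment Depot→B→C→Port: bottleneck 8, flow now 12.
Augment Depot→B→D→Port: bottleneck 2, flow now 14.
No augmenting path remains; maximum flow = 14.
In the residual graph, reachable from Depot: {Depot, A, E}.
Min-cut edges: Depot→B (10), E→Port (4); capacity 10 + 4 = 14.
This cut is saturated, so no flow can exceed 14.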